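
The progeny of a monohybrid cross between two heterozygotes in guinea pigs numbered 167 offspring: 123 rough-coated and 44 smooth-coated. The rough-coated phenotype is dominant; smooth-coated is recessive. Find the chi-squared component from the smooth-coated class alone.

For a monohybrid cross between heterozygotes with complete dominance, the expected phenotypic ratio is 3:1.
Expected counts for N = 167 under a 3:1 ratio (total parts = 4):
  rough-coated: 167 × 3/4 = 125.25
  smooth-coated: 167 × 1/4 = 41.75
Contribution of smooth-coated: (44 − 41.75)² / 41.75 = 0.1213

0.121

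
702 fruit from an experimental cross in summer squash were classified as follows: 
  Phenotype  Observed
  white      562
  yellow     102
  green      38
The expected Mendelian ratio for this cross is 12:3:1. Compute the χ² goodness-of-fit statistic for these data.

Total ratio parts = 16. Expected numbers out of 702:
  white: 702 × 12/16 = 526.5
  yellow: 702 × 3/16 = 131.625
  green: 702 × 1/16 = 43.875
χ² = Σ (O − E)² / E
  white: (562 − 526.5)² / 526.5 = 2.3936
  yellow: (102 − 131.625)² / 131.625 = 6.6677
  green: (38 − 43.875)² / 43.875 = 0.7867
χ² = 2.3936 + 6.6677 + 0.7867 = 9.848

9.848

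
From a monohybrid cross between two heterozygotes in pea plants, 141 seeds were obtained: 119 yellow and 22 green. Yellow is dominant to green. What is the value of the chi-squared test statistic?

6.641

For a monohybrid cross between heterozygotes with complete dominance, the expected phenotypic ratio is 3:1.
Expected counts for N = 141 under a 3:1 ratio (total parts = 4):
  yellow: 141 × 3/4 = 105.75
  green: 141 × 1/4 = 35.25
χ² = Σ (O − E)² / E
  yellow: (119 − 105.75)² / 105.75 = 1.6602
  green: (22 − 35.25)² / 35.25 = 4.9805
χ² = 1.6602 + 4.9805 = 6.6407 ≈ 6.641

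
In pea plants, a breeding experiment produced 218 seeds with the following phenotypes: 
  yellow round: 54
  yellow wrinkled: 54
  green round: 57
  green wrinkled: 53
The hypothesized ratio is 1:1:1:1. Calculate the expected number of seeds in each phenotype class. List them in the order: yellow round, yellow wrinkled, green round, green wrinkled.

54.5, 54.5, 54.5, 54.5

Under the 1:1:1:1 hypothesis (Σ ratio = 4, N = 218):
  yellow round: 218 × 1/4 = 54.5
  yellow wrinkled: 218 × 1/4 = 54.5
  green round: 218 × 1/4 = 54.5
  green wrinkled: 218 × 1/4 = 54.5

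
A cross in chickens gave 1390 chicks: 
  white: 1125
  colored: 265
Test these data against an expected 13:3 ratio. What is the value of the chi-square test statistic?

0.090

The 13:3 ratio has 16 parts, so with N = 1390 the expected counts are:
  white: 1390 × 13/16 = 1129.375
  colored: 1390 × 3/16 = 260.625
χ² = Σ (O − E)² / E
  white: (1125 − 1129.375)² / 1129.375 = 0.0169
  colored: (265 − 260.625)² / 260.625 = 0.0734
χ² = 0.0169 + 0.0734 = 0.0903 ≈ 0.090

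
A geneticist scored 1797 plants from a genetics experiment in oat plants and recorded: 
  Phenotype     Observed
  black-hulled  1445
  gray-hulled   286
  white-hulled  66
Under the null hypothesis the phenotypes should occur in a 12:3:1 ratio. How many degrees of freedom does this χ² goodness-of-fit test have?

A goodness-of-fit test with 3 phenotype classes has df = 3 − 1 = 2.

2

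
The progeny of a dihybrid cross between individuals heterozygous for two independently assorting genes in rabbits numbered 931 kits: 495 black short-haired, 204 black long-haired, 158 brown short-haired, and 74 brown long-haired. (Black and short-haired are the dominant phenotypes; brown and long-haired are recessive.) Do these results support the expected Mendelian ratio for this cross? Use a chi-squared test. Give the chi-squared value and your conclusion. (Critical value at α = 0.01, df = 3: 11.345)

A dihybrid F₂ with independent assortment and complete dominance at both loci gives a 9:3:3:1 phenotypic ratio.
Expected counts for N = 931 under a 9:3:3:1 ratio (total parts = 16):
  black short-haired: 931 × 9/16 = 523.6875
  black long-haired: 931 × 3/16 = 174.5625
  brown short-haired: 931 × 3/16 = 174.5625
  brown long-haired: 931 × 1/16 = 58.1875
χ² = Σ (O − E)² / E
  black short-haired: (495 − 523.6875)² / 523.6875 = 1.5715
  black long-haired: (204 − 174.5625)² / 174.5625 = 4.9642
  brown short-haired: (158 − 174.5625)² / 174.5625 = 1.5715
  brown long-haired: (74 − 58.1875)² / 58.1875 = 4.2971
χ² = 1.5715 + 4.9642 + 1.5715 + 4.2971 = 12.4043 ≈ 12.404
Degrees of freedom = 4 − 1 = 3; critical value at α = 0.01 is 11.345.
Since 12.404 > 11.345, we reject the null hypothesis — the data do not fit the 9:3:3:1 ratio.

12.404; not consistent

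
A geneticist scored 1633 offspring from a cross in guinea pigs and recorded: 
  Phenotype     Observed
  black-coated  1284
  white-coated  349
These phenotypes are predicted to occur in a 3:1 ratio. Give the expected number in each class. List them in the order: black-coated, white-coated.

1224.75, 408.25

The 3:1 ratio has 4 parts, so with N = 1633 the expected counts are:
  black-coated: 1633 × 3/4 = 1224.75
  white-coated: 1633 × 1/4 = 408.25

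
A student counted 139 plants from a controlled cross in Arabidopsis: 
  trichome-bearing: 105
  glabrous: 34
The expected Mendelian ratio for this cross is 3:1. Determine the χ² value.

0.022

The 3:1 ratio has 4 parts, so with N = 139 the expected counts are:
  trichome-bearing: 139 × 3/4 = 104.25
  glabrous: 139 × 1/4 = 34.75
χ² = Σ (O − E)² / E
  trichome-bearing: (105 − 104.25)² / 104.25 = 0.0054
  glabrous: (34 − 34.75)² / 34.75 = 0.0162
χ² = 0.0054 + 0.0162 = 0.0216 ≈ 0.022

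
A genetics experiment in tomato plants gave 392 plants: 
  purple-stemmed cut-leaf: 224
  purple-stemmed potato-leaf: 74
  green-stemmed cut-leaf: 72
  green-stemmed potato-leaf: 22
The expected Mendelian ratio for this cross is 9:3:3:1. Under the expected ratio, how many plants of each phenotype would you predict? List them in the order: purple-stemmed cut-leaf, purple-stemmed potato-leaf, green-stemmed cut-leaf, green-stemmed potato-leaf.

Expected counts for N = 392 under a 9:3:3:1 ratio (total parts = 16):
  purple-stemmed cut-leaf: 392 × 9/16 = 220.5
  purple-stemmed potato-leaf: 392 × 3/16 = 73.5
  green-stemmed cut-leaf: 392 × 3/16 = 73.5
  green-stemmed potato-leaf: 392 × 1/16 = 24.5

220.5, 73.5, 73.5, 24.5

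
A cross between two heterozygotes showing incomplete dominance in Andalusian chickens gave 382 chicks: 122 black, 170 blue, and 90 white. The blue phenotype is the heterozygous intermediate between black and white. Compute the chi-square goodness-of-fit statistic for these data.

With incomplete dominance, a heterozygote × heterozygote cross gives a 1:2:1 phenotypic ratio.
Expected counts for N = 382 under a 1:2:1 ratio (total parts = 4):
  black: 382 × 1/4 = 95.5
  blue: 382 × 2/4 = 191
  white: 382 × 1/4 = 95.5
χ² = Σ (O − E)² / E
  black: (122 − 95.5)² / 95.5 = 7.3534
  blue: (170 − 191)² / 191 = 2.3089
  white: (90 − 95.5)² / 95.5 = 0.3168
χ² = 7.3534 + 2.3089 + 0.3168 = 9.9791 ≈ 9.979

9.979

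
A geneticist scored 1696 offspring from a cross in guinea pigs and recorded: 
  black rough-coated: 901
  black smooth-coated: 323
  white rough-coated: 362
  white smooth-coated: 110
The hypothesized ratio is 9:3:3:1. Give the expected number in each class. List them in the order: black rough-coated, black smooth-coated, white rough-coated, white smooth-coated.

954, 318, 318, 106

Total ratio parts = 16. Expected numbers out of 1696:
  black rough-coated: 1696 × 9/16 = 954
  black smooth-coated: 1696 × 3/16 = 318
  white rough-coated: 1696 × 3/16 = 318
  white smooth-coated: 1696 × 1/16 = 106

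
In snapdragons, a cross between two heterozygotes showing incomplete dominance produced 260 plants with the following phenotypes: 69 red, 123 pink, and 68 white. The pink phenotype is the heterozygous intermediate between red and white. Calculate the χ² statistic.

0.762

With incomplete dominance, a heterozygote × heterozygote cross gives a 1:2:1 phenotypic ratio.
Under the 1:2:1 hypothesis (Σ ratio = 4, N = 260):
  red: 260 × 1/4 = 65
  pink: 260 × 2/4 = 130
  white: 260 × 1/4 = 65
χ² = Σ (O − E)² / E
  red: (69 − 65)² / 65 = 0.2462
  pink: (123 − 130)² / 130 = 0.3769
  white: (68 − 65)² / 65 = 0.1385
χ² = 0.2462 + 0.3769 + 0.1385 = 0.7616 ≈ 0.762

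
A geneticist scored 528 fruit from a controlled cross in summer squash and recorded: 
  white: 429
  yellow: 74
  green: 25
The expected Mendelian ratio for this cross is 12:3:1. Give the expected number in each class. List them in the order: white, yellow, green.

Total ratio parts = 16. Expected numbers out of 528:
  white: 528 × 12/16 = 396
  yellow: 528 × 3/16 = 99
  green: 528 × 1/16 = 33

396, 99, 33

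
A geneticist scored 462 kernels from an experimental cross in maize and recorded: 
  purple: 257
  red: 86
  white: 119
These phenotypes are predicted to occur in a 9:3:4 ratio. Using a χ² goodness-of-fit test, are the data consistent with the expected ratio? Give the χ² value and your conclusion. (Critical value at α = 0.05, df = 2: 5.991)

0.142; consistent

Expected counts for N = 462 under a 9:3:4 ratio (total parts = 16):
  purple: 462 × 9/16 = 259.875
  red: 462 × 3/16 = 86.625
  white: 462 × 4/16 = 115.5
χ² = Σ (O − E)² / E
  purple: (257 − 259.875)² / 259.875 = 0.0318
  red: (86 − 86.625)² / 86.625 = 0.0045
  white: (119 − 115.5)² / 115.5 = 0.1061
χ² = 0.0318 + 0.0045 + 0.1061 = 0.1424 ≈ 0.142
Degrees of freedom = 3 − 1 = 2; critical value at α = 0.05 is 5.991.
Since 0.142 < 5.991, we fail to reject the null hypothesis — the data are consistent with the 9:3:4 ratio.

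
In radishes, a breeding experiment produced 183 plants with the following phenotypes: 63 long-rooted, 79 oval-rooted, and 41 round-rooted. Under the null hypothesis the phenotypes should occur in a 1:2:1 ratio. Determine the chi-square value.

8.705

Under the 1:2:1 hypothesis (Σ ratio = 4, N = 183):
  long-rooted: 183 × 1/4 = 45.75
  oval-rooted: 183 × 2/4 = 91.5
  round-rooted: 183 × 1/4 = 45.75
χ² = Σ (O − E)² / E
  long-rooted: (63 − 45.75)² / 45.75 = 6.5041
  oval-rooted: (79 − 91.5)² / 91.5 = 1.7077
  round-rooted: (41 − 45.75)² / 45.75 = 0.4932
χ² = 6.5041 + 1.7077 + 0.4932 = 8.705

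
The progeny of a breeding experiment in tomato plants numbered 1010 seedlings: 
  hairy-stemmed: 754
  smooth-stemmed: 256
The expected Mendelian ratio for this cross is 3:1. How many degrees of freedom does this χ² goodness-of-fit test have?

A goodness-of-fit test with 2 phenotype classes has df = 2 − 1 = 1.

1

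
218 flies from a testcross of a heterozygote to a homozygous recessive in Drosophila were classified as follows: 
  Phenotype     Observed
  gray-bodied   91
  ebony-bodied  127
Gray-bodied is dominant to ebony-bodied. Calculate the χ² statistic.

5.945

A testcross of a heterozygote (Aa × aa) gives a 1:1 phenotypic ratio.
Under the 1:1 hypothesis (Σ ratio = 2, N = 218):
  gray-bodied: 218 × 1/2 = 109
  ebony-bodied: 218 × 1/2 = 109
χ² = Σ (O − E)² / E
  gray-bodied: (91 − 109)² / 109 = 2.9725
  ebony-bodied: (127 − 109)² / 109 = 2.9725
χ² = 2.9725 + 2.9725 = 5.945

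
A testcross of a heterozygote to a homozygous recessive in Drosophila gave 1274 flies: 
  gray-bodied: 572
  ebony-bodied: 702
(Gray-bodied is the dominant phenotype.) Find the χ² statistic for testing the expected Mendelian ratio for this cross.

13.265

A testcross of a heterozygote (Aa × aa) gives a 1:1 phenotypic ratio.
Total ratio parts = 2. Expected numbers out of 1274:
  gray-bodied: 1274 × 1/2 = 637
  ebony-bodied: 1274 × 1/2 = 637
χ² = Σ (O − E)² / E
  gray-bodied: (572 − 637)² / 637 = 6.6327
  ebony-bodied: (702 − 637)² / 637 = 6.6327
χ² = 6.6327 + 6.6327 = 13.2654 ≈ 13.265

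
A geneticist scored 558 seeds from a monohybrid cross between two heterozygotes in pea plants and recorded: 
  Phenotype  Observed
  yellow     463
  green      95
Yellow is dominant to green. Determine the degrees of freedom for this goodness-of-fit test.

1

For a monohybrid cross between heterozygotes with complete dominance, the expected phenotypic ratio is 3:1.
A goodness-of-fit test with 2 phenotype classes has df = 2 − 1 = 1.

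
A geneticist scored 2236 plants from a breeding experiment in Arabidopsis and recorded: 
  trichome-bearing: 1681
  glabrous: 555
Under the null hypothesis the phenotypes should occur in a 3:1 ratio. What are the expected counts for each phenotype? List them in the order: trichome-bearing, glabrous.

Under the 3:1 hypothesis (Σ ratio = 4, N = 2236):
  trichome-bearing: 2236 × 3/4 = 1677
  glabrous: 2236 × 1/4 = 559

1677, 559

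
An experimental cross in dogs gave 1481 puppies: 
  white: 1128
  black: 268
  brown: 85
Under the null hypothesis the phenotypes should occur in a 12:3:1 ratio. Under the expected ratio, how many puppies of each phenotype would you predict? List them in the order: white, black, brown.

Expected counts for N = 1481 under a 12:3:1 ratio (total parts = 16):
  white: 1481 × 12/16 = 1110.75
  black: 1481 × 3/16 = 277.6875
  brown: 1481 × 1/16 = 92.5625

1110.75, 277.6875, 92.5625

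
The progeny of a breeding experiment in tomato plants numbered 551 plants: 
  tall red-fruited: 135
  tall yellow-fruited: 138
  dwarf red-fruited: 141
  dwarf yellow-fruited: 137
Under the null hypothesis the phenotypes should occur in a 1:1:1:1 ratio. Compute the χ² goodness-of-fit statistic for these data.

Total ratio parts = 4. Expected numbers out of 551:
  tall red-fruited: 551 × 1/4 = 137.75
  tall yellow-fruited: 551 × 1/4 = 137.75
  dwarf red-fruited: 551 × 1/4 = 137.75
  dwarf yellow-fruited: 551 × 1/4 = 137.75
χ² = Σ (O − E)² / E
  tall red-fruited: (135 − 137.75)² / 137.75 = 0.0549
  tall yellow-fruited: (138 − 137.75)² / 137.75 = 0.0005
  dwarf red-fruited: (141 − 137.75)² / 137.75 = 0.0767
  dwarf yellow-fruited: (137 − 137.75)² / 137.75 = 0.0041
χ² = 0.0549 + 0.0005 + 0.0767 + 0.0041 = 0.1362 ≈ 0.136

0.136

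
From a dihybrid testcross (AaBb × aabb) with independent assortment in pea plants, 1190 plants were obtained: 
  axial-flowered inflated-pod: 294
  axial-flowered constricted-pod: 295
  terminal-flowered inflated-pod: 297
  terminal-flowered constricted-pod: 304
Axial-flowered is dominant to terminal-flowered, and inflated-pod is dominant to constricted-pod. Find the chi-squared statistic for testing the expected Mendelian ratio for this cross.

A dihybrid testcross with independent assortment gives a 1:1:1:1 ratio.
Under the 1:1:1:1 hypothesis (Σ ratio = 4, N = 1190):
  axial-flowered inflated-pod: 1190 × 1/4 = 297.5
  axial-flowered constricted-pod: 1190 × 1/4 = 297.5
  terminal-flowered inflated-pod: 1190 × 1/4 = 297.5
  terminal-flowered constricted-pod: 1190 × 1/4 = 297.5
χ² = Σ (O − E)² / E
  axial-flowered inflated-pod: (294 − 297.5)² / 297.5 = 0.0412
  axial-flowered constricted-pod: (295 − 297.5)² / 297.5 = 0.0210
  terminal-flowered inflated-pod: (297 − 297.5)² / 297.5 = 0.0008
  terminal-flowered constricted-pod: (304 − 297.5)² / 297.5 = 0.1420
χ² = 0.0412 + 0.0210 + 0.0008 + 0.1420 = 0.205

0.205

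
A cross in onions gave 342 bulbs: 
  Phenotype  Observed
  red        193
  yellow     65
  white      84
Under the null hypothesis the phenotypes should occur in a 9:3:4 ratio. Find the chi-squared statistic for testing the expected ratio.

0.040

Under the 9:3:4 hypothesis (Σ ratio = 16, N = 342):
  red: 342 × 9/16 = 192.375
  yellow: 342 × 3/16 = 64.125
  white: 342 × 4/16 = 85.5
χ² = Σ (O − E)² / E
  red: (193 − 192.375)² / 192.375 = 0.0020
  yellow: (65 − 64.125)² / 64.125 = 0.0119
  white: (84 − 85.5)² / 85.5 = 0.0263
χ² = 0.0020 + 0.0119 + 0.0263 = 0.0402 ≈ 0.040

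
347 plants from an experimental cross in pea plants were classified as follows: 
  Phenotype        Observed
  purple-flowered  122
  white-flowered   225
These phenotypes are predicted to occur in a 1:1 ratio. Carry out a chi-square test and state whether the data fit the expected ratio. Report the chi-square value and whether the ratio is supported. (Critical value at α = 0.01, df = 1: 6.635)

Expected counts for N = 347 under a 1:1 ratio (total parts = 2):
  purple-flowered: 347 × 1/2 = 173.5
  white-flowered: 347 × 1/2 = 173.5
χ² = Σ (O − E)² / E
  purple-flowered: (122 − 173.5)² / 173.5 = 15.2867
  white-flowered: (225 − 173.5)² / 173.5 = 15.2867
χ² = 15.2867 + 15.2867 = 30.5734 ≈ 30.573
Degrees of freedom = 2 − 1 = 1; critical value at α = 0.01 is 6.635.
Since 30.573 > 6.635, we reject the null hypothesis — the data do not fit the 1:1 ratio.

30.573; not consistent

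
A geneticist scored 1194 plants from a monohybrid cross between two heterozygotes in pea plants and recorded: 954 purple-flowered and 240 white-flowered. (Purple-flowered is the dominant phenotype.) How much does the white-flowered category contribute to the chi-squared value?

11.465

For a monohybrid cross between heterozygotes with complete dominance, the expected phenotypic ratio is 3:1.
Total ratio parts = 4. Expected numbers out of 1194:
  purple-flowered: 1194 × 3/4 = 895.5
  white-flowered: 1194 × 1/4 = 298.5
Contribution of white-flowered: (240 − 298.5)² / 298.5 = 11.4648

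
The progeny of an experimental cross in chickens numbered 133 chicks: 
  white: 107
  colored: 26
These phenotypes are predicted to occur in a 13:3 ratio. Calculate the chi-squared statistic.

0.056

Total ratio parts = 16. Expected numbers out of 133:
  white: 133 × 13/16 = 108.0625
  colored: 133 × 3/16 = 24.9375
χ² = Σ (O − E)² / E
  white: (107 − 108.0625)² / 108.0625 = 0.0104
  colored: (26 − 24.9375)² / 24.9375 = 0.0453
χ² = 0.0104 + 0.0453 = 0.0557 ≈ 0.056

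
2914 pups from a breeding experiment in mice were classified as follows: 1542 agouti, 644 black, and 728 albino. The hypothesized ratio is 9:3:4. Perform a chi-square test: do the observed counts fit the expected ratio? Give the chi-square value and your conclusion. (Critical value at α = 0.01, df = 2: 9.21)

23.199; not consistent

Total ratio parts = 16. Expected numbers out of 2914:
  agouti: 2914 × 9/16 = 1639.125
  black: 2914 × 3/16 = 546.375
  albino: 2914 × 4/16 = 728.5
χ² = Σ (O − E)² / E
  agouti: (1542 − 1639.125)² / 1639.125 = 5.7551
  black: (644 − 546.375)² / 546.375 = 17.4434
  albino: (728 − 728.5)² / 728.5 = 0.0003
χ² = 5.7551 + 17.4434 + 0.0003 = 23.1988 ≈ 23.199
Degrees of freedom = 3 − 1 = 2; critical value at α = 0.01 is 9.21.
Since 23.199 > 9.21, we reject the null hypothesis — the data do not fit the 9:3:4 ratio.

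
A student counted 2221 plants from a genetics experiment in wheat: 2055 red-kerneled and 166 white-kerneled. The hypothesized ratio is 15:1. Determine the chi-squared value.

The 15:1 ratio has 16 parts, so with N = 2221 the expected counts are:
  red-kerneled: 2221 × 15/16 = 2082.1875
  white-kerneled: 2221 × 1/16 = 138.8125
χ² = Σ (O − E)² / E
  red-kerneled: (2055 − 2082.1875)² / 2082.1875 = 0.3550
  white-kerneled: (166 − 138.8125)² / 138.8125 = 5.3249
χ² = 0.3550 + 5.3249 = 5.6799 ≈ 5.680

5.680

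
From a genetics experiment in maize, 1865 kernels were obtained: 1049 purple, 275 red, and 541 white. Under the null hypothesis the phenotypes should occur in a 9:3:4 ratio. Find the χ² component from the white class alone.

11.984

The 9:3:4 ratio has 16 parts, so with N = 1865 the expected counts are:
  purple: 1865 × 9/16 = 1049.0625
  red: 1865 × 3/16 = 349.6875
  white: 1865 × 4/16 = 466.25
Contribution of white: (541 − 466.25)² / 466.25 = 11.9840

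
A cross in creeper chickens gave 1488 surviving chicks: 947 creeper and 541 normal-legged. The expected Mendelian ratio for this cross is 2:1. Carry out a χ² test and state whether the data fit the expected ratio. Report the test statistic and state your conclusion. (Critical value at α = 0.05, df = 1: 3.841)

6.124; not consistent

The 2:1 ratio has 3 parts, so with N = 1488 the expected counts are:
  creeper: 1488 × 2/3 = 992
  normal-legged: 1488 × 1/3 = 496
χ² = Σ (O − E)² / E
  creeper: (947 − 992)² / 992 = 2.0413
  normal-legged: (541 − 496)² / 496 = 4.0827
χ² = 2.0413 + 4.0827 = 6.124
Degrees of freedom = 2 − 1 = 1; critical value at α = 0.05 is 3.841.
Since 6.124 > 3.841, we reject the null hypothesis — the data do not fit the 2:1 ratio.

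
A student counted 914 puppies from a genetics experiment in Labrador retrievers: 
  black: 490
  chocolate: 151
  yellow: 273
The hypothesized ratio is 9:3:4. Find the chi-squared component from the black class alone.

1.132

Expected counts for N = 914 under a 9:3:4 ratio (total parts = 16):
  black: 914 × 9/16 = 514.125
  chocolate: 914 × 3/16 = 171.375
  yellow: 914 × 4/16 = 228.5
Contribution of black: (490 − 514.125)² / 514.125 = 1.1321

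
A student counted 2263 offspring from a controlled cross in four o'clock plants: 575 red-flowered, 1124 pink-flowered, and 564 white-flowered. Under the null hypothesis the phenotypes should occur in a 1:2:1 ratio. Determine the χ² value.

The 1:2:1 ratio has 4 parts, so with N = 2263 the expected counts are:
  red-flowered: 2263 × 1/4 = 565.75
  pink-flowered: 2263 × 2/4 = 1131.5
  white-flowered: 2263 × 1/4 = 565.75
χ² = Σ (O − E)² / E
  red-flowered: (575 − 565.75)² / 565.75 = 0.1512
  pink-flowered: (1124 − 1131.5)² / 1131.5 = 0.0497
  white-flowered: (564 − 565.75)² / 565.75 = 0.0054
χ² = 0.1512 + 0.0497 + 0.0054 = 0.2063 ≈ 0.206

0.206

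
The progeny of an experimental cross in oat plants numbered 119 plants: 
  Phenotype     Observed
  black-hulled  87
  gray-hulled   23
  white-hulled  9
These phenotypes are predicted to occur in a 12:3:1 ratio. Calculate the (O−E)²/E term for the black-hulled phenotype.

Under the 12:3:1 hypothesis (Σ ratio = 16, N = 119):
  black-hulled: 119 × 12/16 = 89.25
  gray-hulled: 119 × 3/16 = 22.3125
  white-hulled: 119 × 1/16 = 7.4375
Contribution of black-hulled: (87 − 89.25)² / 89.25 = 0.0567

0.057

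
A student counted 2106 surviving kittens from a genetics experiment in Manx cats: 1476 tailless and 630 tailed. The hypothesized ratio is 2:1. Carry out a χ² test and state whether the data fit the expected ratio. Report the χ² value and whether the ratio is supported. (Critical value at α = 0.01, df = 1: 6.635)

Expected counts for N = 2106 under a 2:1 ratio (total parts = 3):
  tailless: 2106 × 2/3 = 1404
  tailed: 2106 × 1/3 = 702
χ² = Σ (O − E)² / E
  tailless: (1476 − 1404)² / 1404 = 3.6923
  tailed: (630 − 702)² / 702 = 7.3846
χ² = 3.6923 + 7.3846 = 11.0769 ≈ 11.077
Degrees of freedom = 2 − 1 = 1; critical value at α = 0.01 is 6.635.
Since 11.077 > 6.635, we reject the null hypothesis — the data do not fit the 2:1 ratio.

11.077; not consistent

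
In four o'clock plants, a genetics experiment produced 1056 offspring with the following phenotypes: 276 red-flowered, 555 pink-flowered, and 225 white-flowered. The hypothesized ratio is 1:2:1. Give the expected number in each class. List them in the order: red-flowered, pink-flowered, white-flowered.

Expected counts for N = 1056 under a 1:2:1 ratio (total parts = 4):
  red-flowered: 1056 × 1/4 = 264
  pink-flowered: 1056 × 2/4 = 528
  white-flowered: 1056 × 1/4 = 264

264, 528, 264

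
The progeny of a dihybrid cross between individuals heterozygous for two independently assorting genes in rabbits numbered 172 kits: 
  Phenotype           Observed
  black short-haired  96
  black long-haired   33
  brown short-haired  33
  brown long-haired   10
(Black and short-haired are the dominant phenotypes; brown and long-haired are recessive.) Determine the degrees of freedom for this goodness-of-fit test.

3

A dihybrid F₂ with independent assortment and complete dominance at both loci gives a 9:3:3:1 phenotypic ratio.
A goodness-of-fit test with 4 phenotype classes has df = 4 − 1 = 3.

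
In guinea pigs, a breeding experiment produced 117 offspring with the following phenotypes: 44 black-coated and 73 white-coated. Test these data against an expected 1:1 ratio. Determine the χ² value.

7.188

Total ratio parts = 2. Expected numbers out of 117:
  black-coated: 117 × 1/2 = 58.5
  white-coated: 117 × 1/2 = 58.5
χ² = Σ (O − E)² / E
  black-coated: (44 − 58.5)² / 58.5 = 3.5940
  white-coated: (73 − 58.5)² / 58.5 = 3.5940
χ² = 3.5940 + 3.5940 = 7.188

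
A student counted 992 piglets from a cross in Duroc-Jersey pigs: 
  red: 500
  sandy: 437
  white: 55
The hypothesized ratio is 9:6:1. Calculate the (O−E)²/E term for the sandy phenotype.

11.358

Under the 9:6:1 hypothesis (Σ ratio = 16, N = 992):
  red: 992 × 9/16 = 558
  sandy: 992 × 6/16 = 372
  white: 992 × 1/16 = 62
Contribution of sandy: (437 − 372)² / 372 = 11.3575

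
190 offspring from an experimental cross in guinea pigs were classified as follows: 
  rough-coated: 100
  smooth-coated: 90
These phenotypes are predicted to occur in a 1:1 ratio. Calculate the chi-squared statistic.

0.526

Total ratio parts = 2. Expected numbers out of 190:
  rough-coated: 190 × 1/2 = 95
  smooth-coated: 190 × 1/2 = 95
χ² = Σ (O − E)² / E
  rough-coated: (100 − 95)² / 95 = 0.2632
  smooth-coated: (90 − 95)² / 95 = 0.2632
χ² = 0.2632 + 0.2632 = 0.5264 ≈ 0.526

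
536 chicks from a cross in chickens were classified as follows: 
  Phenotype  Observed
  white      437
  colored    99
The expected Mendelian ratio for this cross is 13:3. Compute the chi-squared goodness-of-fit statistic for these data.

0.028

Under the 13:3 hypothesis (Σ ratio = 16, N = 536):
  white: 536 × 13/16 = 435.5
  colored: 536 × 3/16 = 100.5
χ² = Σ (O − E)² / E
  white: (437 − 435.5)² / 435.5 = 0.0052
  colored: (99 − 100.5)² / 100.5 = 0.0224
χ² = 0.0052 + 0.0224 = 0.0276 ≈ 0.028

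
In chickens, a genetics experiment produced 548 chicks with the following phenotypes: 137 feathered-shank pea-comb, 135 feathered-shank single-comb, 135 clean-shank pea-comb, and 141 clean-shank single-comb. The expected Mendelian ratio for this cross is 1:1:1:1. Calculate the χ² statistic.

Under the 1:1:1:1 hypothesis (Σ ratio = 4, N = 548):
  feathered-shank pea-comb: 548 × 1/4 = 137
  feathered-shank single-comb: 548 × 1/4 = 137
  clean-shank pea-comb: 548 × 1/4 = 137
  clean-shank single-comb: 548 × 1/4 = 137
χ² = Σ (O − E)² / E
  feathered-shank pea-comb: (137 − 137)² / 137 = 0.0000
  feathered-shank single-comb: (135 − 137)² / 137 = 0.0292
  clean-shank pea-comb: (135 − 137)² / 137 = 0.0292
  clean-shank single-comb: (141 − 137)² / 137 = 0.1168
χ² = 0.0000 + 0.0292 + 0.0292 + 0.1168 = 0.1752 ≈ 0.175

0.175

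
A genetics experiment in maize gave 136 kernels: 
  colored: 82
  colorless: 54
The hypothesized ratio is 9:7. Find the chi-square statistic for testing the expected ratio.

0.904

Expected counts for N = 136 under a 9:7 ratio (total parts = 16):
  colored: 136 × 9/16 = 76.5
  colorless: 136 × 7/16 = 59.5
χ² = Σ (O − E)² / E
  colored: (82 − 76.5)² / 76.5 = 0.3954
  colorless: (54 − 59.5)² / 59.5 = 0.5084
χ² = 0.3954 + 0.5084 = 0.9038 ≈ 0.904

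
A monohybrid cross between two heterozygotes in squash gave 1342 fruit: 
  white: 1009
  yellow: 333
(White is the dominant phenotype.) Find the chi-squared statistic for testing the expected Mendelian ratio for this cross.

0.025

For a monohybrid cross between heterozygotes with complete dominance, the expected phenotypic ratio is 3:1.
Under the 3:1 hypothesis (Σ ratio = 4, N = 1342):
  white: 1342 × 3/4 = 1006.5
  yellow: 1342 × 1/4 = 335.5
χ² = Σ (O − E)² / E
  white: (1009 − 1006.5)² / 1006.5 = 0.0062
  yellow: (333 − 335.5)² / 335.5 = 0.0186
χ² = 0.0062 + 0.0186 = 0.0248 ≈ 0.025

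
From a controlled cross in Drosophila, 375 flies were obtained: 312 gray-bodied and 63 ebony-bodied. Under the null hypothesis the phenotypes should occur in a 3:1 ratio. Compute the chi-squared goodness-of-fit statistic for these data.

Under the 3:1 hypothesis (Σ ratio = 4, N = 375):
  gray-bodied: 375 × 3/4 = 281.25
  ebony-bodied: 375 × 1/4 = 93.75
χ² = Σ (O − E)² / E
  gray-bodied: (312 − 281.25)² / 281.25 = 3.3620
  ebony-bodied: (63 − 93.75)² / 93.75 = 10.0860
χ² = 3.3620 + 10.0860 = 13.448

13.448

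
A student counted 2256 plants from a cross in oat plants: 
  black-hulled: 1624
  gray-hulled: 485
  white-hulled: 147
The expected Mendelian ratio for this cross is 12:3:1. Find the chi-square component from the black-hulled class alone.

Total ratio parts = 16. Expected numbers out of 2256:
  black-hulled: 2256 × 12/16 = 1692
  gray-hulled: 2256 × 3/16 = 423
  white-hulled: 2256 × 1/16 = 141
Contribution of black-hulled: (1624 − 1692)² / 1692 = 2.7329

2.733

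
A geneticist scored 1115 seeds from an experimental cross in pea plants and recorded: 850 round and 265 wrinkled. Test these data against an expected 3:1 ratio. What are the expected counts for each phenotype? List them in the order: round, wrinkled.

836.25, 278.75

Under the 3:1 hypothesis (Σ ratio = 4, N = 1115):
  round: 1115 × 3/4 = 836.25
  wrinkled: 1115 × 1/4 = 278.75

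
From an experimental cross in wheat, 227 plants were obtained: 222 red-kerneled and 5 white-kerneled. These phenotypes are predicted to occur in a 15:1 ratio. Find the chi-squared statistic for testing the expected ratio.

Under the 15:1 hypothesis (Σ ratio = 16, N = 227):
  red-kerneled: 227 × 15/16 = 212.8125
  white-kerneled: 227 × 1/16 = 14.1875
χ² = Σ (O − E)² / E
  red-kerneled: (222 − 212.8125)² / 212.8125 = 0.3966
  white-kerneled: (5 − 14.1875)² / 14.1875 = 5.9496
χ² = 0.3966 + 5.9496 = 6.3462 ≈ 6.346

6.346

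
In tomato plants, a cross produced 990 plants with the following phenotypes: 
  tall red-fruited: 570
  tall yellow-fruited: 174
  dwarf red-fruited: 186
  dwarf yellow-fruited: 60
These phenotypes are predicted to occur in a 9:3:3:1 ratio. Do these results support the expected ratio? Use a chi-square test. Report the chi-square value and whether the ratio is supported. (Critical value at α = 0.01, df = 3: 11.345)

1.095; consistent

Expected counts for N = 990 under a 9:3:3:1 ratio (total parts = 16):
  tall red-fruited: 990 × 9/16 = 556.875
  tall yellow-fruited: 990 × 3/16 = 185.625
  dwarf red-fruited: 990 × 3/16 = 185.625
  dwarf yellow-fruited: 990 × 1/16 = 61.875
χ² = Σ (O − E)² / E
  tall red-fruited: (570 − 556.875)² / 556.875 = 0.3093
  tall yellow-fruited: (174 − 185.625)² / 185.625 = 0.7280
  dwarf red-fruited: (186 − 185.625)² / 185.625 = 0.0008
  dwarf yellow-fruited: (60 − 61.875)² / 61.875 = 0.0568
χ² = 0.3093 + 0.7280 + 0.0008 + 0.0568 = 1.0949 ≈ 1.095
Degrees of freedom = 4 − 1 = 3; critical value at α = 0.01 is 11.345.
Since 1.095 < 11.345, we fail to reject the null hypothesis — the data are consistent with the 9:3:3:1 ratio.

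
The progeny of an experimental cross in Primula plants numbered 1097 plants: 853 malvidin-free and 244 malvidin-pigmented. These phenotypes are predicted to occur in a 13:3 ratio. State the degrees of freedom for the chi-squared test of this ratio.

A goodness-of-fit test with 2 phenotype classes has df = 2 − 1 = 1.

1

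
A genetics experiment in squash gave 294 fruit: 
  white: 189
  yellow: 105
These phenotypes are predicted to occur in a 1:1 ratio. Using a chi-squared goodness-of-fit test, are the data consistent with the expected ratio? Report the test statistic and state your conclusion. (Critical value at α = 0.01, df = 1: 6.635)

24.000; not consistent

Total ratio parts = 2. Expected numbers out of 294:
  white: 294 × 1/2 = 147
  yellow: 294 × 1/2 = 147
χ² = Σ (O − E)² / E
  white: (189 − 147)² / 147 = 12.0000
  yellow: (105 − 147)² / 147 = 12.0000
χ² = 12.0000 + 12.0000 = 24.000
Degrees of freedom = 2 − 1 = 1; critical value at α = 0.01 is 6.635.
Since 24.000 > 6.635, we reject the null hypothesis — the data do not fit the 1:1 ratio.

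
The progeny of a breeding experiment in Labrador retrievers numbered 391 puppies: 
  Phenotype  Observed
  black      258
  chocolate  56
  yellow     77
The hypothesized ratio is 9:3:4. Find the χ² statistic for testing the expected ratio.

Under the 9:3:4 hypothesis (Σ ratio = 16, N = 391):
  black: 391 × 9/16 = 219.9375
  chocolate: 391 × 3/16 = 73.3125
  yellow: 391 × 4/16 = 97.75
χ² = Σ (O − E)² / E
  black: (258 − 219.9375)² / 219.9375 = 6.5871
  chocolate: (56 − 73.3125)² / 73.3125 = 4.0883
  yellow: (77 − 97.75)² / 97.75 = 4.4047
χ² = 6.5871 + 4.0883 + 4.4047 = 15.0801 ≈ 15.080

15.080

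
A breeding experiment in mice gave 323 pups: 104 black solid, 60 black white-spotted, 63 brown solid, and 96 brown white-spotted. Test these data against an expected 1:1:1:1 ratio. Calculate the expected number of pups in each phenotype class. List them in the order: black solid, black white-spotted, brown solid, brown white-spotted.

80.75, 80.75, 80.75, 80.75

The 1:1:1:1 ratio has 4 parts, so with N = 323 the expected counts are:
  black solid: 323 × 1/4 = 80.75
  black white-spotted: 323 × 1/4 = 80.75
  brown solid: 323 × 1/4 = 80.75
  brown white-spotted: 323 × 1/4 = 80.75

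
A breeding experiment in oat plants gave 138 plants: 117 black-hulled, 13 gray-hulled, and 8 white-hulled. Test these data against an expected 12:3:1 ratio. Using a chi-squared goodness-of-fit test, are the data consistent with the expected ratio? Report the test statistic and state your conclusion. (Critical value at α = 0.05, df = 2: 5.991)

Under the 12:3:1 hypothesis (Σ ratio = 16, N = 138):
  black-hulled: 138 × 12/16 = 103.5
  gray-hulled: 138 × 3/16 = 25.875
  white-hulled: 138 × 1/16 = 8.625
χ² = Σ (O − E)² / E
  black-hulled: (117 − 103.5)² / 103.5 = 1.7609
  gray-hulled: (13 − 25.875)² / 25.875 = 6.4064
  white-hulled: (8 − 8.625)² / 8.625 = 0.0453
χ² = 1.7609 + 6.4064 + 0.0453 = 8.2126 ≈ 8.213
Degrees of freedom = 3 − 1 = 2; critical value at α = 0.05 is 5.991.
Since 8.213 > 5.991, we reject the null hypothesis — the data do not fit the 12:3:1 ratio.

8.213; not consistent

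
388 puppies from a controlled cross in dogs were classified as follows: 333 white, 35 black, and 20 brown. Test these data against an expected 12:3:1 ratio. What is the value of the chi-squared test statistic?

26.395

Under the 12:3:1 hypothesis (Σ ratio = 16, N = 388):
  white: 388 × 12/16 = 291
  black: 388 × 3/16 = 72.75
  brown: 388 × 1/16 = 24.25
χ² = Σ (O − E)² / E
  white: (333 − 291)² / 291 = 6.0619
  black: (35 − 72.75)² / 72.75 = 19.5885
  brown: (20 − 24.25)² / 24.25 = 0.7448
χ² = 6.0619 + 19.5885 + 0.7448 = 26.3952 ≈ 26.395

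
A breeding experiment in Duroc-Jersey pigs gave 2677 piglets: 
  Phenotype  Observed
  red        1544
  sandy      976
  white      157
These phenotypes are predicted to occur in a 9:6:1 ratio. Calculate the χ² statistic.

2.378

The 9:6:1 ratio has 16 parts, so with N = 2677 the expected counts are:
  red: 2677 × 9/16 = 1505.8125
  sandy: 2677 × 6/16 = 1003.875
  white: 2677 × 1/16 = 167.3125
χ² = Σ (O − E)² / E
  red: (1544 − 1505.8125)² / 1505.8125 = 0.9684
  sandy: (976 − 1003.875)² / 1003.875 = 0.7740
  white: (157 − 167.3125)² / 167.3125 = 0.6356
χ² = 0.9684 + 0.7740 + 0.6356 = 2.378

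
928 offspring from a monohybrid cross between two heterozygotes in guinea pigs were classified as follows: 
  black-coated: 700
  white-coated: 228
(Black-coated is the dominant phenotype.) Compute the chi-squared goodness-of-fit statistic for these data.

For a monohybrid cross between heterozygotes with complete dominance, the expected phenotypic ratio is 3:1.
Under the 3:1 hypothesis (Σ ratio = 4, N = 928):
  black-coated: 928 × 3/4 = 696
  white-coated: 928 × 1/4 = 232
χ² = Σ (O − E)² / E
  black-coated: (700 − 696)² / 696 = 0.0230
  white-coated: (228 − 232)² / 232 = 0.0690
χ² = 0.0230 + 0.0690 = 0.092

0.092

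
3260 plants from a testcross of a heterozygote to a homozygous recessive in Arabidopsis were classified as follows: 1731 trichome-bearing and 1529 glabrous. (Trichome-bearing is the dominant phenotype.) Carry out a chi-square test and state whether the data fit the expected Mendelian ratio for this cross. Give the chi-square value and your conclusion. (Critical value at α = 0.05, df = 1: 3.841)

A testcross of a heterozygote (Aa × aa) gives a 1:1 phenotypic ratio.
The 1:1 ratio has 2 parts, so with N = 3260 the expected counts are:
  trichome-bearing: 3260 × 1/2 = 1630
  glabrous: 3260 × 1/2 = 1630
χ² = Σ (O − E)² / E
  trichome-bearing: (1731 − 1630)² / 1630 = 6.2583
  glabrous: (1529 − 1630)² / 1630 = 6.2583
χ² = 6.2583 + 6.2583 = 12.5166 ≈ 12.517
Degrees of freedom = 2 − 1 = 1; critical value at α = 0.05 is 3.841.
Since 12.517 > 3.841, we reject the null hypothesis — the data do not fit the 1:1 ratio.

12.517; not consistent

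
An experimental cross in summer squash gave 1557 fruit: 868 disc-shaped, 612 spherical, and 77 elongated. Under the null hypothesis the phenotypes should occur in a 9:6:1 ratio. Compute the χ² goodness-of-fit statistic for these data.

5.664

Total ratio parts = 16. Expected numbers out of 1557:
  disc-shaped: 1557 × 9/16 = 875.8125
  spherical: 1557 × 6/16 = 583.875
  elongated: 1557 × 1/16 = 97.3125
χ² = Σ (O − E)² / E
  disc-shaped: (868 − 875.8125)² / 875.8125 = 0.0697
  spherical: (612 − 583.875)² / 583.875 = 1.3548
  elongated: (77 − 97.3125)² / 97.3125 = 4.2399
χ² = 0.0697 + 1.3548 + 4.2399 = 5.6644 ≈ 5.664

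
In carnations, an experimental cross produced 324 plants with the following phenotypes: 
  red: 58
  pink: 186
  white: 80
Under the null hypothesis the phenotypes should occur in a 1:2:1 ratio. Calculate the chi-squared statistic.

Expected counts for N = 324 under a 1:2:1 ratio (total parts = 4):
  red: 324 × 1/4 = 81
  pink: 324 × 2/4 = 162
  white: 324 × 1/4 = 81
χ² = Σ (O − E)² / E
  red: (58 − 81)² / 81 = 6.5309
  pink: (186 − 162)² / 162 = 3.5556
  white: (80 − 81)² / 81 = 0.0123
χ² = 6.5309 + 3.5556 + 0.0123 = 10.0988 ≈ 10.099

10.099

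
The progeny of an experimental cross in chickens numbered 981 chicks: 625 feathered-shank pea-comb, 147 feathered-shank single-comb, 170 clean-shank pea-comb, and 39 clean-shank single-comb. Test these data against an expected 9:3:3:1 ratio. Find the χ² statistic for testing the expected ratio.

26.300

The 9:3:3:1 ratio has 16 parts, so with N = 981 the expected counts are:
  feathered-shank pea-comb: 981 × 9/16 = 551.8125
  feathered-shank single-comb: 981 × 3/16 = 183.9375
  clean-shank pea-comb: 981 × 3/16 = 183.9375
  clean-shank single-comb: 981 × 1/16 = 61.3125
χ² = Σ (O − E)² / E
  feathered-shank pea-comb: (625 − 551.8125)² / 551.8125 = 9.7069
  feathered-shank single-comb: (147 − 183.9375)² / 183.9375 = 7.4176
  clean-shank pea-comb: (170 − 183.9375)² / 183.9375 = 1.0561
  clean-shank single-comb: (39 − 61.3125)² / 61.3125 = 8.1198
χ² = 9.7069 + 7.4176 + 1.0561 + 8.1198 = 26.3004 ≈ 26.300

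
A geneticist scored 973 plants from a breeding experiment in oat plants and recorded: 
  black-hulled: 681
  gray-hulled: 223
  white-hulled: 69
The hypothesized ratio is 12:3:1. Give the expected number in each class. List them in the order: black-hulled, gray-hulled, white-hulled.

The 12:3:1 ratio has 16 parts, so with N = 973 the expected counts are:
  black-hulled: 973 × 12/16 = 729.75
  gray-hulled: 973 × 3/16 = 182.4375
  white-hulled: 973 × 1/16 = 60.8125

729.75, 182.4375, 60.8125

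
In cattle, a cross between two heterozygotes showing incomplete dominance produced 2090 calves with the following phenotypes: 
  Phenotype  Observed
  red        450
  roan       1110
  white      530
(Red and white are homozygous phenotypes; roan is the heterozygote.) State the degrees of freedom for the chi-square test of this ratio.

With incomplete dominance, a heterozygote × heterozygote cross gives a 1:2:1 phenotypic ratio.
A goodness-of-fit test with 3 phenotype classes has df = 3 − 1 = 2.

2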